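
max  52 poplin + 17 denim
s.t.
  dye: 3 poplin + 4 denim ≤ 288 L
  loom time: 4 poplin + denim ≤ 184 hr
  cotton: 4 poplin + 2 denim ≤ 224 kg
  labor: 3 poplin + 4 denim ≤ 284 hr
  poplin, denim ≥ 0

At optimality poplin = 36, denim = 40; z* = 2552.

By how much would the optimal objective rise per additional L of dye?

At the optimum: dye uses 268 of 288 (slack = 20); loom time uses 184 of 184 (binding); cotton uses 224 of 224 (binding); labor uses 268 of 284 (slack = 16).
By complementary slackness, y = 0 for the non-binding constraints.
Dual feasibility on the basic columns requires 4·y_loom time + 4·y_cotton = 52, 1·y_loom time + 2·y_cotton = 17.
This yields shadow prices y_loom time = 9, y_cotton = 4.
Shadow price of dye = 0.

0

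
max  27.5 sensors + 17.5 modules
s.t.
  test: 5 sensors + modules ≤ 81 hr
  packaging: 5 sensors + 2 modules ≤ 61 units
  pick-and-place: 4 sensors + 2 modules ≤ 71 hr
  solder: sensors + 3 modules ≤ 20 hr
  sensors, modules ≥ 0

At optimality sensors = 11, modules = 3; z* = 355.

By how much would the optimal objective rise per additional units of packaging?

At the optimum: test uses 58 of 81 (slack = 23); packaging uses 61 of 61 (binding); pick-and-place uses 50 of 71 (slack = 21); solder uses 20 of 20 (binding).
Slack constraints have shadow price 0 (complementary slackness).
From A_Bᵀ y = c: 5·y_packaging + 1·y_solder = 27.5; 2·y_packaging + 3·y_solder = 17.5.
→ y_packaging = 5 and y_solder = 2.5.
Shadow price of packaging = 5.

5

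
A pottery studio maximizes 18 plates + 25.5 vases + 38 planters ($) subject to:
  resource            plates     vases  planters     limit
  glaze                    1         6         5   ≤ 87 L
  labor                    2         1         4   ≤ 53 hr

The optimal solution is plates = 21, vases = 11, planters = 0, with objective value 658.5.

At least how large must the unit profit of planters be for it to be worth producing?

Both glaze and labor are binding at x*.
Dual feasibility on the basic columns requires 1·y_glaze + 2·y_labor = 18, 6·y_glaze + 1·y_labor = 25.5.
→ y_glaze = 3 and y_labor = 7.5.
planters enters the basis when its profit ≥ yᵀa₃ = 3·5 + 7.5·4 = 45.

45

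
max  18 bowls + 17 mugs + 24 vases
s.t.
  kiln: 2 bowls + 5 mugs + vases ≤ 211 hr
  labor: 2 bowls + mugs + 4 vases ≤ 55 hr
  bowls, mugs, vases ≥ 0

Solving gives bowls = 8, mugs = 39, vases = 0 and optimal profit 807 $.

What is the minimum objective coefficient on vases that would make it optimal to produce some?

30

At the optimum: kiln uses 211 of 211 (binding); labor uses 55 of 55 (binding).
From A_Bᵀ y = c: 2·y_kiln + 2·y_labor = 18; 5·y_kiln + 1·y_labor = 17.
→ y_kiln = 2 and y_labor = 7.
vases enters the basis when its profit ≥ yᵀa₃ = 2·1 + 7·4 = 30.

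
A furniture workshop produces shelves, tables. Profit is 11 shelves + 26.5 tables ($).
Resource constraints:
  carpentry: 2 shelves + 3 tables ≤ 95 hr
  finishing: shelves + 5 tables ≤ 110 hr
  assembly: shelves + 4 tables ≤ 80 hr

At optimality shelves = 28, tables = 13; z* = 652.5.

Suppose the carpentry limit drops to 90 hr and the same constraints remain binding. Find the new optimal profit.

Binding: carpentry and assembly. Non-binding: finishing (17 unused).
Slack constraints have shadow price 0 (complementary slackness).
From A_Bᵀ y = c: 2·y_carpentry + 1·y_assembly = 11; 3·y_carpentry + 4·y_assembly = 26.5.
→ y_carpentry = 3.5 and y_assembly = 4.
Δz = y_carpentry·Δb = 3.5 × (-5) = -17.5, so new z* = 652.5 − 17.5 = 635.

635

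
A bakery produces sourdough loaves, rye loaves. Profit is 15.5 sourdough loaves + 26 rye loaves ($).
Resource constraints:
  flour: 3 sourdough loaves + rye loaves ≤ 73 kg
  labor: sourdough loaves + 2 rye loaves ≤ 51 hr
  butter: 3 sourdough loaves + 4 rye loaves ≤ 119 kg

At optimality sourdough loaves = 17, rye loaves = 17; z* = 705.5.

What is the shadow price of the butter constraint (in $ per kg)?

2.5

Check each constraint at x*: flour 68/73 (slack 5); labor 51/51 (tight); butter 119/119 (tight).
Slack constraints have shadow price 0 (complementary slackness).
Dual feasibility on the basic columns requires 1·y_labor + 3·y_butter = 15.5, 2·y_labor + 4·y_butter = 26.
Solving: y_labor = 8, y_butter = 2.5.
Shadow price of butter = 2.5.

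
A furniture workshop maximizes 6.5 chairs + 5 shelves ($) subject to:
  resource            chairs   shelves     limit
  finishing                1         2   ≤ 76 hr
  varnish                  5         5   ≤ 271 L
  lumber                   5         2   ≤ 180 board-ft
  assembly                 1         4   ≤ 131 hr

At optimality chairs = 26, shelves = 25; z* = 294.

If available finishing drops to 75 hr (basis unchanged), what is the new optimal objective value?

At the optimum: finishing uses 76 of 76 (binding); varnish uses 255 of 271 (slack = 16); lumber uses 180 of 180 (binding); assembly uses 126 of 131 (slack = 5).
By complementary slackness, y = 0 for the non-binding constraints.
Dual feasibility on the basic columns requires 1·y_finishing + 5·y_lumber = 6.5, 2·y_finishing + 2·y_lumber = 5.
→ y_finishing = 1.5 and y_lumber = 1.
Δz = y_finishing·Δb = 1.5 × (-1) = -1.5, so new z* = 294 − 1.5 = 292.5.

292.5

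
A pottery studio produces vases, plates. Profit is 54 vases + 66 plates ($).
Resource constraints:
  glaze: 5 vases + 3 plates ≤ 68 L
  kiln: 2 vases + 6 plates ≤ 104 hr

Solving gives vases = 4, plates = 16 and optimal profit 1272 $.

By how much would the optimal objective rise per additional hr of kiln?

7

Check each constraint at x*: glaze 68/68 (tight); kiln 104/104 (tight).
From A_Bᵀ y = c: 5·y_glaze + 2·y_kiln = 54; 3·y_glaze + 6·y_kiln = 66.
This yields shadow prices y_glaze = 8, y_kiln = 7.
Shadow price of kiln = 7.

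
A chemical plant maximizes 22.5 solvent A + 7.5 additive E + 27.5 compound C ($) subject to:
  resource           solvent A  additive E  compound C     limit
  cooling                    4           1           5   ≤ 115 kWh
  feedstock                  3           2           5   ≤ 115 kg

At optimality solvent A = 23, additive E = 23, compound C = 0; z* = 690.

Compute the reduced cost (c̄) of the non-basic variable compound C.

-2.5

Both cooling and feedstock are binding at x*.
Dual feasibility on the basic columns requires 4·y_cooling + 3·y_feedstock = 22.5, 1·y_cooling + 2·y_feedstock = 7.5.
This yields shadow prices y_cooling = 4.5, y_feedstock = 1.5.
Reduced cost of compound C: c₃ − yᵀa₃ = 27.5 − (4.5·5 + 1.5·5) = 27.5 − 30 = -2.5.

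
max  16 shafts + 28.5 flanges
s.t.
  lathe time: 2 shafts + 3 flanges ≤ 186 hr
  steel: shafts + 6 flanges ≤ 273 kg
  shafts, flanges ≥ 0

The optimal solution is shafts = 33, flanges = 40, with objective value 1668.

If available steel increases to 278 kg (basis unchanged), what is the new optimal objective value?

1673

Check each constraint at x*: lathe time 186/186 (tight); steel 273/273 (tight).
The binding rows give the dual system: 2·y_lathe time + 1·y_steel = 16 and 3·y_lathe time + 6·y_steel = 28.5.
This yields shadow prices y_lathe time = 7.5, y_steel = 1.
Δz = y_steel·Δb = 1 × (5) = 5, so new z* = 1668 + 5 = 1673.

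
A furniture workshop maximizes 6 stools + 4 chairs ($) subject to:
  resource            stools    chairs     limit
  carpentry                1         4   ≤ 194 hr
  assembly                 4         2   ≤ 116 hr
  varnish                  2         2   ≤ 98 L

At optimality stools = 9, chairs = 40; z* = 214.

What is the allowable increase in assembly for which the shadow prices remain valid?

80

Binding constraints: assembly, varnish. The basis is B = [[4,2],[2,2]] with det 4.
Per unit increase in assembly, x* moves by d = (0.5, -0.5).
The basis stays optimal until chairs reaches 0; allowable increase = 80 hr.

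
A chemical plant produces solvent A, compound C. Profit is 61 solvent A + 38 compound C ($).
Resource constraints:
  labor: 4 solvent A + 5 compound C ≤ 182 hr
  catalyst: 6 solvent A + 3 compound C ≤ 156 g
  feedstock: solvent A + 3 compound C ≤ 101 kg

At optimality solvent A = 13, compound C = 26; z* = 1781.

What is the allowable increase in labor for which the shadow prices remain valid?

Binding constraints: labor, catalyst. The basis is B = [[4,5],[6,3]] with det -18.
Per unit increase in labor, x* moves by d = (-0.1667, 0.3333).
The basis stays optimal until feedstock becomes binding; allowable increase = 12 hr.

12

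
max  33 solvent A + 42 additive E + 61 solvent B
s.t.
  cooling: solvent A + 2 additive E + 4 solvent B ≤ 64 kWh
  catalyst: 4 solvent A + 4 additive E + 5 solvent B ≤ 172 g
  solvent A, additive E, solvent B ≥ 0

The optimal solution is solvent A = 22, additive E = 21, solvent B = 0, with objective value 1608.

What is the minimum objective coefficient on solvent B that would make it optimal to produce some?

At the optimum: cooling uses 64 of 64 (binding); catalyst uses 172 of 172 (binding).
From A_Bᵀ y = c: 1·y_cooling + 4·y_catalyst = 33; 2·y_cooling + 4·y_catalyst = 42.
Solving: y_cooling = 9, y_catalyst = 6.
solvent B enters the basis when its profit ≥ yᵀa₃ = 9·4 + 6·5 = 66.

66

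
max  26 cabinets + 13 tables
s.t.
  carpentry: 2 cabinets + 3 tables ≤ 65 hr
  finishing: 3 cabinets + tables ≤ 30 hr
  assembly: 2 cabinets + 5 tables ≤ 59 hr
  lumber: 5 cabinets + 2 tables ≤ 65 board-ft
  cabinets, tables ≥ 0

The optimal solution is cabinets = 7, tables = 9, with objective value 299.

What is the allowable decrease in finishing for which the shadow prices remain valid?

Binding constraints: finishing, assembly. The basis is B = [[3,1],[2,5]] with det 13.
Per unit decrease in finishing, x* moves by d = (-0.3846, 0.1538).
The basis stays optimal until cabinets reaches 0; allowable decrease = 18.2 hr.

18.2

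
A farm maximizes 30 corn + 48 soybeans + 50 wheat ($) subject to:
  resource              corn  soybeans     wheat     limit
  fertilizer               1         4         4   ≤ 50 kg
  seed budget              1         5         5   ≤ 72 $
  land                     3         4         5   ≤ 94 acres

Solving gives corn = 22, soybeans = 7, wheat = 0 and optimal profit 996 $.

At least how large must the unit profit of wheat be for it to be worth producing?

Binding: fertilizer and land. Non-binding: seed budget (15 unused).
Slack constraints have shadow price 0 (complementary slackness).
The binding rows give the dual system: 1·y_fertilizer + 3·y_land = 30 and 4·y_fertilizer + 4·y_land = 48.
Solving: y_fertilizer = 3, y_land = 9.
wheat enters the basis when its profit ≥ yᵀa₃ = 3·4 + 9·5 = 57.

57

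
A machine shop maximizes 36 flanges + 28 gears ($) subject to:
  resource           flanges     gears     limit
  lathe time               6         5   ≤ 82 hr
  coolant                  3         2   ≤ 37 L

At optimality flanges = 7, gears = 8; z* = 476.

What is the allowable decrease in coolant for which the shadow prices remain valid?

4.2

Binding constraints: lathe time, coolant. The basis is B = [[6,5],[3,2]] with det -3.
Per unit decrease in coolant, x* moves by d = (-1.6667, 2).
The basis stays optimal until flanges reaches 0; allowable decrease = 4.2 L.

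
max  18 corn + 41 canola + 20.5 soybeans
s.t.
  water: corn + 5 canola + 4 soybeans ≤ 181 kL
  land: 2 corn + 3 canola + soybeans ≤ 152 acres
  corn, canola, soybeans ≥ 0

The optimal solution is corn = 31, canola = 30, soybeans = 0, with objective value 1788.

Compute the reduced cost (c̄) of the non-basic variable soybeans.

-2.5

Both water and land are binding at x*.
The binding rows give the dual system: 1·y_water + 2·y_land = 18 and 5·y_water + 3·y_land = 41.
This yields shadow prices y_water = 4, y_land = 7.
Reduced cost of soybeans: c₃ − yᵀa₃ = 20.5 − (4·4 + 7·1) = 20.5 − 23 = -2.5.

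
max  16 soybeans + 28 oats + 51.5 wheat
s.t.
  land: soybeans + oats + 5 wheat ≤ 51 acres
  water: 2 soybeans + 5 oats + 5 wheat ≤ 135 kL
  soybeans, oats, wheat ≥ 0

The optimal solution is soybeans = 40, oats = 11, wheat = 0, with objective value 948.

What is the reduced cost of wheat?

Check each constraint at x*: land 51/51 (tight); water 135/135 (tight).
The binding rows give the dual system: 1·y_land + 2·y_water = 16 and 1·y_land + 5·y_water = 28.
Solving: y_land = 8, y_water = 4.
Reduced cost of wheat: c₃ − yᵀa₃ = 51.5 − (8·5 + 4·5) = 51.5 − 60 = -8.5.

-8.5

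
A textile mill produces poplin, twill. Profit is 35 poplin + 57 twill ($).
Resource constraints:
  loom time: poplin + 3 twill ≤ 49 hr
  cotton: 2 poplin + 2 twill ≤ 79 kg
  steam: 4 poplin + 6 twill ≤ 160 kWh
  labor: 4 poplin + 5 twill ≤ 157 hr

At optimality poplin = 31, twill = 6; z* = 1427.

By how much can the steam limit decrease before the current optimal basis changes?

62

Binding constraints: loom time, steam. The basis is B = [[1,3],[4,6]] with det -6.
Per unit decrease in steam, x* moves by d = (-0.5, 0.1667).
The basis stays optimal until poplin reaches 0; allowable decrease = 62 kWh.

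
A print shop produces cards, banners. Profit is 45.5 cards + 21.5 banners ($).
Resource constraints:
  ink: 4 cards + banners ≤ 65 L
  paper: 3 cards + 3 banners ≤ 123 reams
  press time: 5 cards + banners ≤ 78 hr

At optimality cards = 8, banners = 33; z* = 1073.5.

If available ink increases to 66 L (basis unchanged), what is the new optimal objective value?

1081.5

Check each constraint at x*: ink 65/65 (tight); paper 123/123 (tight); press time 73/78 (slack 5).
By complementary slackness, y = 0 for the non-binding constraint.
The binding rows give the dual system: 4·y_ink + 3·y_paper = 45.5 and 1·y_ink + 3·y_paper = 21.5.
Solving: y_ink = 8, y_paper = 4.5.
Δz = y_ink·Δb = 8 × (1) = 8, so new z* = 1073.5 + 8 = 1081.5.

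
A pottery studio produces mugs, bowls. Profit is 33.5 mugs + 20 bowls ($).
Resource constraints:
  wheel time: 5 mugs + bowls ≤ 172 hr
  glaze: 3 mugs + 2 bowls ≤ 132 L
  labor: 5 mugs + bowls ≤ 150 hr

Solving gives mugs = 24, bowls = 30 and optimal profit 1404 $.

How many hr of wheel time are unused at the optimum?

wheel time used = 5·24 + 1·30 = 150; slack = 172 − 150 = 22.

22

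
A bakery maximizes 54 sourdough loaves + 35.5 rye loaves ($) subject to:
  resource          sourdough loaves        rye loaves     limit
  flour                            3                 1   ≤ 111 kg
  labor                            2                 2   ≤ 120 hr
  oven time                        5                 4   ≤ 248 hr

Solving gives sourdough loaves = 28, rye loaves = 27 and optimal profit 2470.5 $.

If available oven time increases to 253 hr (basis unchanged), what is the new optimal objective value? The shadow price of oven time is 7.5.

Δb = 5, so new z* = 2470.5 + (7.5)·(5) = 2470.5 + 37.5 = 2508.

2508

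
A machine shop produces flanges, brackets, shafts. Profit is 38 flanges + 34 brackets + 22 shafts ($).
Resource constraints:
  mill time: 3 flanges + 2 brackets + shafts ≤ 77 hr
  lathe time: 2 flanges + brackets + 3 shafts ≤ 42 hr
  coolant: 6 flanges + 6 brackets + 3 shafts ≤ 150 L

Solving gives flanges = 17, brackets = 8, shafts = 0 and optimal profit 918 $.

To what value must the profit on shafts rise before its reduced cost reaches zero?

27

Check each constraint at x*: mill time 67/77 (slack 10); lathe time 42/42 (tight); coolant 150/150 (tight).
Slack constraints have shadow price 0 (complementary slackness).
The binding rows give the dual system: 2·y_lathe time + 6·y_coolant = 38 and 1·y_lathe time + 6·y_coolant = 34.
Solving: y_lathe time = 4, y_coolant = 5.
shafts enters the basis when its profit ≥ yᵀa₃ = 4·3 + 5·3 = 27.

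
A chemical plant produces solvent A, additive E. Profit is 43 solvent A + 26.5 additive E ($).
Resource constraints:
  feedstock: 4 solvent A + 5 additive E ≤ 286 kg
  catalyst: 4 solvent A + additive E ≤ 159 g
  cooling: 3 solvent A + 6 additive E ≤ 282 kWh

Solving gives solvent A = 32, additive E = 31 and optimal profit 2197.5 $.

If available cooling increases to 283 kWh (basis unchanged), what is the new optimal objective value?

2200.5

Check each constraint at x*: feedstock 283/286 (slack 3); catalyst 159/159 (tight); cooling 282/282 (tight).
Since feedstock is not tight, its dual is 0.
Dual feasibility on the basic columns requires 4·y_catalyst + 3·y_cooling = 43, 1·y_catalyst + 6·y_cooling = 26.5.
This yields shadow prices y_catalyst = 8.5, y_cooling = 3.
Δz = y_cooling·Δb = 3 × (1) = 3, so new z* = 2197.5 + 3 = 2200.5.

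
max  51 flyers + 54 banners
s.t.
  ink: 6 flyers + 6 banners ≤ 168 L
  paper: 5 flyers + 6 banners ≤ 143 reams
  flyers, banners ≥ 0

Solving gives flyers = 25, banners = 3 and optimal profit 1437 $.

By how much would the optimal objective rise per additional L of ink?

Check each constraint at x*: ink 168/168 (tight); paper 143/143 (tight).
Dual feasibility on the basic columns requires 6·y_ink + 5·y_paper = 51, 6·y_ink + 6·y_paper = 54.
This yields shadow prices y_ink = 6, y_paper = 3.
Shadow price of ink = 6.

6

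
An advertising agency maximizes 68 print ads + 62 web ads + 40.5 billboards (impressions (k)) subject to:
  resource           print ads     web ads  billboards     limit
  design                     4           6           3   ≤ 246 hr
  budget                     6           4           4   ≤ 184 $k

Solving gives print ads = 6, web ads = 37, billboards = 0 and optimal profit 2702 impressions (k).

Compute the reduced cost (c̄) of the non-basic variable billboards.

-6.5

Both design and budget are binding at x*.
From A_Bᵀ y = c: 4·y_design + 6·y_budget = 68; 6·y_design + 4·y_budget = 62.
Solving: y_design = 5, y_budget = 8.
Reduced cost of billboards: c₃ − yᵀa₃ = 40.5 − (5·3 + 8·4) = 40.5 − 47 = -6.5.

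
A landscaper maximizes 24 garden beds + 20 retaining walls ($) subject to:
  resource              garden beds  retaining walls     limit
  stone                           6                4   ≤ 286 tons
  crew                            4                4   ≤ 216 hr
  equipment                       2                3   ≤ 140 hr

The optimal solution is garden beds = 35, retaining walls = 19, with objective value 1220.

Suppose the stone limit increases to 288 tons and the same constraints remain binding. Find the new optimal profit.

1224

Check each constraint at x*: stone 286/286 (tight); crew 216/216 (tight); equipment 127/140 (slack 13).
By complementary slackness, y = 0 for the non-binding constraint.
From A_Bᵀ y = c: 6·y_stone + 4·y_crew = 24; 4·y_stone + 4·y_crew = 20.
Solving: y_stone = 2, y_crew = 3.
Δz = y_stone·Δb = 2 × (2) = 4, so new z* = 1220 + 4 = 1224.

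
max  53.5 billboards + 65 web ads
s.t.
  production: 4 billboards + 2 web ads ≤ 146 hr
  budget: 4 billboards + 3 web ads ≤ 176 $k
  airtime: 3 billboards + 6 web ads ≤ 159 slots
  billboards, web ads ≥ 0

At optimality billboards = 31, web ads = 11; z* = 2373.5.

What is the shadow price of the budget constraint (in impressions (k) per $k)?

At the optimum: production uses 146 of 146 (binding); budget uses 157 of 176 (slack = 19); airtime uses 159 of 159 (binding).
By complementary slackness, y = 0 for the non-binding constraint.
The binding rows give the dual system: 4·y_production + 3·y_airtime = 53.5 and 2·y_production + 6·y_airtime = 65.
→ y_production = 7 and y_airtime = 8.5.
Shadow price of budget = 0.

0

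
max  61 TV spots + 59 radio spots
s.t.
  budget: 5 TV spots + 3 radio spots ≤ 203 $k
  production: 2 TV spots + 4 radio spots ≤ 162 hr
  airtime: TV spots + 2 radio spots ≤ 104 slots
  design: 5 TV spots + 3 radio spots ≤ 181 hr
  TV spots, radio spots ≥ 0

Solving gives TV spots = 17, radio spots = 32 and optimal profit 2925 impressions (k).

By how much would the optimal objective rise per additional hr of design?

9

Check each constraint at x*: budget 181/203 (slack 22); production 162/162 (tight); airtime 81/104 (slack 23); design 181/181 (tight).
Since budget, airtime are not tight, their duals are 0.
The binding rows give the dual system: 2·y_production + 5·y_design = 61 and 4·y_production + 3·y_design = 59.
Solving: y_production = 8, y_design = 9.
Shadow price of design = 9.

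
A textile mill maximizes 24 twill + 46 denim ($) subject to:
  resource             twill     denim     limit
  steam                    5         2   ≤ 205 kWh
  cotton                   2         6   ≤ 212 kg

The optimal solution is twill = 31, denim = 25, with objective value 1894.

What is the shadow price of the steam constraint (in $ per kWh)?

Check each constraint at x*: steam 205/205 (tight); cotton 212/212 (tight).
Dual feasibility on the basic columns requires 5·y_steam + 2·y_cotton = 24, 2·y_steam + 6·y_cotton = 46.
→ y_steam = 2 and y_cotton = 7.
Shadow price of steam = 2.

2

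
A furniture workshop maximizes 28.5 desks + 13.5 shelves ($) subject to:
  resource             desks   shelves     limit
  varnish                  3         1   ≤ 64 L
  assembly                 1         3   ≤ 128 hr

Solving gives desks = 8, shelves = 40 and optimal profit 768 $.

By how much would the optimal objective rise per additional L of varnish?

Check each constraint at x*: varnish 64/64 (tight); assembly 128/128 (tight).
Dual feasibility on the basic columns requires 3·y_varnish + 1·y_assembly = 28.5, 1·y_varnish + 3·y_assembly = 13.5.
→ y_varnish = 9 and y_assembly = 1.5.
Shadow price of varnish = 9.

9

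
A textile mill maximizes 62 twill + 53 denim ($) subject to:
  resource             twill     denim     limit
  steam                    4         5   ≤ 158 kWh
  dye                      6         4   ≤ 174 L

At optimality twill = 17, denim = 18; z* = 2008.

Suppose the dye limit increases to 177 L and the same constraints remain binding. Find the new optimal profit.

At the optimum: steam uses 158 of 158 (binding); dye uses 174 of 174 (binding).
From A_Bᵀ y = c: 4·y_steam + 6·y_dye = 62; 5·y_steam + 4·y_dye = 53.
This yields shadow prices y_steam = 5, y_dye = 7.
Δz = y_dye·Δb = 7 × (3) = 21, so new z* = 2008 + 21 = 2029.

2029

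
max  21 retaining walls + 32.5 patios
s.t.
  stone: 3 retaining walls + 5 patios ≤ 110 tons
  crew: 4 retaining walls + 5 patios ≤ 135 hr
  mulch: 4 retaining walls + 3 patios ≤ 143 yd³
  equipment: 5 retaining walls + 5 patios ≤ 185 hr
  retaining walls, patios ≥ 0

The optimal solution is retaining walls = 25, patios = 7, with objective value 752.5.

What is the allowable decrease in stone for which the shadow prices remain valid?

8.75

Binding constraints: stone, crew. The basis is B = [[3,5],[4,5]] with det -5.
Per unit decrease in stone, x* moves by d = (1, -0.8).
The basis stays optimal until patios reaches 0; allowable decrease = 8.75 tons.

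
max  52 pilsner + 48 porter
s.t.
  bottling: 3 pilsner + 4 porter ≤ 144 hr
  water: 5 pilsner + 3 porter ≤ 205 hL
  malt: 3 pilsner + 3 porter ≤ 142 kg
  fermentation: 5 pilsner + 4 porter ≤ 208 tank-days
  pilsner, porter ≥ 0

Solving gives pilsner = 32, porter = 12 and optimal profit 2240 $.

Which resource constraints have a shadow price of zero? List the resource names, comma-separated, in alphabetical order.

malt, water

bottling: 144/144 (binding)
water: 196/205 (slack 9)
malt: 132/142 (slack 10)
fermentation: 208/208 (binding)
By complementary slackness, a constraint with positive slack has shadow price 0 → malt, water.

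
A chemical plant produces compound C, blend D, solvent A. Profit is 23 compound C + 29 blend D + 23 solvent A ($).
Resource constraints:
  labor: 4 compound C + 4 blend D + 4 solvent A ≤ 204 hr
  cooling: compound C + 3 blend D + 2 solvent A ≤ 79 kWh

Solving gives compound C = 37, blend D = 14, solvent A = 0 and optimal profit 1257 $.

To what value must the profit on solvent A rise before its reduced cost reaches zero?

26

At the optimum: labor uses 204 of 204 (binding); cooling uses 79 of 79 (binding).
The binding rows give the dual system: 4·y_labor + 1·y_cooling = 23 and 4·y_labor + 3·y_cooling = 29.
→ y_labor = 5 and y_cooling = 3.
solvent A enters the basis when its profit ≥ yᵀa₃ = 5·4 + 3·2 = 26.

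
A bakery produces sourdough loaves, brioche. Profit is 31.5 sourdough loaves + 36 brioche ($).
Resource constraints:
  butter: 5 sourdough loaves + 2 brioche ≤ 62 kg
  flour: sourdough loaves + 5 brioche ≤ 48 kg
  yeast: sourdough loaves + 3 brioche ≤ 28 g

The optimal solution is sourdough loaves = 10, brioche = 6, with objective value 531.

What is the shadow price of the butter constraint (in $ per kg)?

4.5

At the optimum: butter uses 62 of 62 (binding); flour uses 40 of 48 (slack = 8); yeast uses 28 of 28 (binding).
Slack constraints have shadow price 0 (complementary slackness).
Dual feasibility on the basic columns requires 5·y_butter + 1·y_yeast = 31.5, 2·y_butter + 3·y_yeast = 36.
→ y_butter = 4.5 and y_yeast = 9.
Shadow price of butter = 4.5.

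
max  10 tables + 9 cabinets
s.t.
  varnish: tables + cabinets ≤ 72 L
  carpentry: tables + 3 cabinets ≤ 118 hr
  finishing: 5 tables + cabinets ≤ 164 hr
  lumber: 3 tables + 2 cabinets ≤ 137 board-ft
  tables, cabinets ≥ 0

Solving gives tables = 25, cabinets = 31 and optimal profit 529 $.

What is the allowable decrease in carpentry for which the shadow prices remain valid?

Binding constraints: carpentry, lumber. The basis is B = [[1,3],[3,2]] with det -7.
Per unit decrease in carpentry, x* moves by d = (0.2857, -0.4286).
The basis stays optimal until finishing becomes binding; allowable decrease = 8 hr.

8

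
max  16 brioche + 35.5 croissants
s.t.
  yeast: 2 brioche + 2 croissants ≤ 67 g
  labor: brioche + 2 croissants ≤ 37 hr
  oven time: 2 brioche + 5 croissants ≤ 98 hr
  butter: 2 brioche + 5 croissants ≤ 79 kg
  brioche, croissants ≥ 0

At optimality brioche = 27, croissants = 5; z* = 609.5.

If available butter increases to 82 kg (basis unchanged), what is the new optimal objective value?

620

At the optimum: yeast uses 64 of 67 (slack = 3); labor uses 37 of 37 (binding); oven time uses 79 of 98 (slack = 19); butter uses 79 of 79 (binding).
Since yeast, oven time are not tight, their duals are 0.
Dual feasibility on the basic columns requires 1·y_labor + 2·y_butter = 16, 2·y_labor + 5·y_butter = 35.5.
This yields shadow prices y_labor = 9, y_butter = 3.5.
Δz = y_butter·Δb = 3.5 × (3) = 10.5, so new z* = 609.5 + 10.5 = 620.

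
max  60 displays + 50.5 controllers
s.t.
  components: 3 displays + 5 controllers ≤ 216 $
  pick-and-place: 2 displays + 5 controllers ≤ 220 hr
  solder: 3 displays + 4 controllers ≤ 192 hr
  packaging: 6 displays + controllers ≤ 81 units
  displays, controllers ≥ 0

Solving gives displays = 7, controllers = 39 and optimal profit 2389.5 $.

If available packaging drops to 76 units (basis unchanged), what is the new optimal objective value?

2362

At the optimum: components uses 216 of 216 (binding); pick-and-place uses 209 of 220 (slack = 11); solder uses 177 of 192 (slack = 15); packaging uses 81 of 81 (binding).
Since pick-and-place, solder are not tight, their duals are 0.
The binding rows give the dual system: 3·y_components + 6·y_packaging = 60 and 5·y_components + 1·y_packaging = 50.5.
This yields shadow prices y_components = 9, y_packaging = 5.5.
Δz = y_packaging·Δb = 5.5 × (-5) = -27.5, so new z* = 2389.5 − 27.5 = 2362.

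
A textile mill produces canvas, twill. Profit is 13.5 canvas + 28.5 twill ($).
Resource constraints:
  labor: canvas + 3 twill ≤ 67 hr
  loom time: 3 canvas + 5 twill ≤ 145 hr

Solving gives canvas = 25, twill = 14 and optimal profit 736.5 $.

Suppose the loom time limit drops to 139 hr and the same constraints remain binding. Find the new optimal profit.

718.5

At the optimum: labor uses 67 of 67 (binding); loom time uses 145 of 145 (binding).
From A_Bᵀ y = c: 1·y_labor + 3·y_loom time = 13.5; 3·y_labor + 5·y_loom time = 28.5.
This yields shadow prices y_labor = 4.5, y_loom time = 3.
Δz = y_loom time·Δb = 3 × (-6) = -18, so new z* = 736.5 − 18 = 718.5.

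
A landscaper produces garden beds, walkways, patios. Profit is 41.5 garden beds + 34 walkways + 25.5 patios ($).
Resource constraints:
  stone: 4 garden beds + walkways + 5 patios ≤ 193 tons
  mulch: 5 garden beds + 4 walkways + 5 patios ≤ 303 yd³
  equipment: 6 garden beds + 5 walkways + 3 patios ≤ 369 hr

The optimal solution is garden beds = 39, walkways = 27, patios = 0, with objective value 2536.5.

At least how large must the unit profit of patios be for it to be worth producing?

Check each constraint at x*: stone 183/193 (slack 10); mulch 303/303 (tight); equipment 369/369 (tight).
Slack constraints have shadow price 0 (complementary slackness).
Dual feasibility on the basic columns requires 5·y_mulch + 6·y_equipment = 41.5, 4·y_mulch + 5·y_equipment = 34.
This yields shadow prices y_mulch = 3.5, y_equipment = 4.
patios enters the basis when its profit ≥ yᵀa₃ = 3.5·5 + 4·3 = 29.5.

29.5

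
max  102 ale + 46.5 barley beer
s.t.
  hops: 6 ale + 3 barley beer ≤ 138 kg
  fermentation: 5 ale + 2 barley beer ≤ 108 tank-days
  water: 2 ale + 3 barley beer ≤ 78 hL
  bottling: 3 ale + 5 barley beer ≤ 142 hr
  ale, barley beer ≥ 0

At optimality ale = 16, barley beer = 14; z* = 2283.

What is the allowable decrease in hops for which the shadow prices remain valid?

8.4

Binding constraints: hops, fermentation. The basis is B = [[6,3],[5,2]] with det -3.
Per unit decrease in hops, x* moves by d = (0.6667, -1.6667).
The basis stays optimal until barley beer reaches 0; allowable decrease = 8.4 kg.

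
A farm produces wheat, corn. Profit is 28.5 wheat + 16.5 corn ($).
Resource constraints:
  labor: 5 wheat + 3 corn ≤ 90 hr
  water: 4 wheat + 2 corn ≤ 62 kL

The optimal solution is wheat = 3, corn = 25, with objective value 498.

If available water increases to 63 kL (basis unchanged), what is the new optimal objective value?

499.5

At the optimum: labor uses 90 of 90 (binding); water uses 62 of 62 (binding).
From A_Bᵀ y = c: 5·y_labor + 4·y_water = 28.5; 3·y_labor + 2·y_water = 16.5.
Solving: y_labor = 4.5, y_water = 1.5.
Δz = y_water·Δb = 1.5 × (1) = 1.5, so new z* = 498 + 1.5 = 499.5.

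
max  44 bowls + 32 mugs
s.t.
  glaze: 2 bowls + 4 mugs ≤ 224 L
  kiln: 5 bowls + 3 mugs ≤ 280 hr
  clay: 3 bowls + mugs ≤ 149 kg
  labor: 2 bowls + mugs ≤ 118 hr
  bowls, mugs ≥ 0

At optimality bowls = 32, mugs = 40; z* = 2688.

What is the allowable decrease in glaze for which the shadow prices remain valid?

Binding constraints: glaze, kiln. The basis is B = [[2,4],[5,3]] with det -14.
Per unit decrease in glaze, x* moves by d = (0.2143, -0.3571).
The basis stays optimal until clay becomes binding; allowable decrease = 45.5 L.

45.5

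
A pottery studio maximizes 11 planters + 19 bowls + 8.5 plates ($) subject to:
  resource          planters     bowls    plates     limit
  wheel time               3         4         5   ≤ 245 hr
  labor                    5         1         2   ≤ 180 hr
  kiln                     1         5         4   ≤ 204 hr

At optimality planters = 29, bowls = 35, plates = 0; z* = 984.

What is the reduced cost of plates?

-8.5

Binding: labor and kiln. Non-binding: wheel time (18 unused).
By complementary slackness, y = 0 for the non-binding constraint.
From A_Bᵀ y = c: 5·y_labor + 1·y_kiln = 11; 1·y_labor + 5·y_kiln = 19.
Solving: y_labor = 1.5, y_kiln = 3.5.
Reduced cost of plates: c₃ − yᵀa₃ = 8.5 − (1.5·2 + 3.5·4) = 8.5 − 17 = -8.5.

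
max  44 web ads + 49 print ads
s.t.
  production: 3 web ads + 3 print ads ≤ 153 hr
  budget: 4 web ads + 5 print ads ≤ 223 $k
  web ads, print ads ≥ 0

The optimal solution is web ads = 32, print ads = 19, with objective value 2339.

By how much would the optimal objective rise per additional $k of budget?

Check each constraint at x*: production 153/153 (tight); budget 223/223 (tight).
Dual feasibility on the basic columns requires 3·y_production + 4·y_budget = 44, 3·y_production + 5·y_budget = 49.
Solving: y_production = 8, y_budget = 5.
Shadow price of budget = 5.

5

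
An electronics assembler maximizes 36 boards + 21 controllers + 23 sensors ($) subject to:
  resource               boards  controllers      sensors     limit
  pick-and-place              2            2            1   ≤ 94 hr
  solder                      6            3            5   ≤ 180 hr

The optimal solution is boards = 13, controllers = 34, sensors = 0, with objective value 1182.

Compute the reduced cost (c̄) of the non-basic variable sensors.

-5

At the optimum: pick-and-place uses 94 of 94 (binding); solder uses 180 of 180 (binding).
The binding rows give the dual system: 2·y_pick-and-place + 6·y_solder = 36 and 2·y_pick-and-place + 3·y_solder = 21.
Solving: y_pick-and-place = 3, y_solder = 5.
Reduced cost of sensors: c₃ − yᵀa₃ = 23 − (3·1 + 5·5) = 23 − 28 = -5.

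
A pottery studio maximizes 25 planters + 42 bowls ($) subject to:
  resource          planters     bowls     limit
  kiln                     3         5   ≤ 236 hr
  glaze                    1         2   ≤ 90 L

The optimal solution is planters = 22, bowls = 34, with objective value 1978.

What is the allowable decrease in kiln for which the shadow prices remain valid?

11

Binding constraints: kiln, glaze. The basis is B = [[3,5],[1,2]] with det 1.
Per unit decrease in kiln, x* moves by d = (-2, 1).
The basis stays optimal until planters reaches 0; allowable decrease = 11 hr.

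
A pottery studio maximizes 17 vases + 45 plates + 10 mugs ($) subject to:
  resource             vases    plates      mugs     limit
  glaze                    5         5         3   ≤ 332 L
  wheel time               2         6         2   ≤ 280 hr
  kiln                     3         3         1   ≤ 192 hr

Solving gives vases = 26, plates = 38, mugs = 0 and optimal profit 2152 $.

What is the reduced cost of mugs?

-5

Binding: wheel time and kiln. Non-binding: glaze (12 unused).
Slack constraints have shadow price 0 (complementary slackness).
The binding rows give the dual system: 2·y_wheel time + 3·y_kiln = 17 and 6·y_wheel time + 3·y_kiln = 45.
→ y_wheel time = 7 and y_kiln = 1.
Reduced cost of mugs: c₃ − yᵀa₃ = 10 − (7·2 + 1·1) = 10 − 15 = -5.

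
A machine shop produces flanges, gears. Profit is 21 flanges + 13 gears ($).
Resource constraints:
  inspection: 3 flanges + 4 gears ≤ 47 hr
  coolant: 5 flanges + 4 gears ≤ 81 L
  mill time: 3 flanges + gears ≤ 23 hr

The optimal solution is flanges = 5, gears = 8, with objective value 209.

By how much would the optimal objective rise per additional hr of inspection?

2

Check each constraint at x*: inspection 47/47 (tight); coolant 57/81 (slack 24); mill time 23/23 (tight).
Since coolant is not tight, its dual is 0.
Dual feasibility on the basic columns requires 3·y_inspection + 3·y_mill time = 21, 4·y_inspection + 1·y_mill time = 13.
This yields shadow prices y_inspection = 2, y_mill time = 5.
Shadow price of inspection = 2.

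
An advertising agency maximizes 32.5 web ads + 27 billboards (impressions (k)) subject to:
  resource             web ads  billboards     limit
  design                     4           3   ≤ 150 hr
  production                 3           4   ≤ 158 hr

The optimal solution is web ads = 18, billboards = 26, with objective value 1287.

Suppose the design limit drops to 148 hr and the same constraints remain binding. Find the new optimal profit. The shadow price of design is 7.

1273

Δb = -2, so new z* = 1287 + (7)·(-2) = 1287 − 14 = 1273.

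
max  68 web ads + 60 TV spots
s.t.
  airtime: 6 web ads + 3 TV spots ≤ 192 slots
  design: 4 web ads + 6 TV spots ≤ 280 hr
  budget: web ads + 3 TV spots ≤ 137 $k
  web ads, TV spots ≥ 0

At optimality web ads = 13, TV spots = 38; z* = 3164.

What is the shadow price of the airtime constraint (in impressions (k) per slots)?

7

At the optimum: airtime uses 192 of 192 (binding); design uses 280 of 280 (binding); budget uses 127 of 137 (slack = 10).
By complementary slackness, y = 0 for the non-binding constraint.
Dual feasibility on the basic columns requires 6·y_airtime + 4·y_design = 68, 3·y_airtime + 6·y_design = 60.
→ y_airtime = 7 and y_design = 6.5.
Shadow price of airtime = 7.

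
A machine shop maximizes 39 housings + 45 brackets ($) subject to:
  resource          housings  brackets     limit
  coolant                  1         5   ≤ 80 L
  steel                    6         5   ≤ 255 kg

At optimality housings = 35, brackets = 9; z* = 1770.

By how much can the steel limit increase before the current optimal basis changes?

225

Binding constraints: coolant, steel. The basis is B = [[1,5],[6,5]] with det -25.
Per unit increase in steel, x* moves by d = (0.2, -0.04).
The basis stays optimal until brackets reaches 0; allowable increase = 225 kg.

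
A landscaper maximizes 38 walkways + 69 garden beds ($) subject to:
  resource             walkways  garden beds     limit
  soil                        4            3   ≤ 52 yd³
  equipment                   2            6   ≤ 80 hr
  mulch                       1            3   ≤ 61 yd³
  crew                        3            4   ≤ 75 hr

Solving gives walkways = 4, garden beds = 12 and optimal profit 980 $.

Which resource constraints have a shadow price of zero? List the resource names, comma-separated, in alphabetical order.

soil: 52/52 (binding)
equipment: 80/80 (binding)
mulch: 40/61 (slack 21)
crew: 60/75 (slack 15)
By complementary slackness, a constraint with positive slack has shadow price 0 → crew, mulch.

crew, mulch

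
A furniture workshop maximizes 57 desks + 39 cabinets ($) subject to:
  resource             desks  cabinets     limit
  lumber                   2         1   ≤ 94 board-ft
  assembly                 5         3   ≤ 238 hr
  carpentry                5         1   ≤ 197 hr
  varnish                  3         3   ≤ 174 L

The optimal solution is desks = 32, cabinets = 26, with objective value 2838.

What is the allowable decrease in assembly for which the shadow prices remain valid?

Binding constraints: assembly, varnish. The basis is B = [[5,3],[3,3]] with det 6.
Per unit decrease in assembly, x* moves by d = (-0.5, 0.5).
The basis stays optimal until desks reaches 0; allowable decrease = 64 hr.

64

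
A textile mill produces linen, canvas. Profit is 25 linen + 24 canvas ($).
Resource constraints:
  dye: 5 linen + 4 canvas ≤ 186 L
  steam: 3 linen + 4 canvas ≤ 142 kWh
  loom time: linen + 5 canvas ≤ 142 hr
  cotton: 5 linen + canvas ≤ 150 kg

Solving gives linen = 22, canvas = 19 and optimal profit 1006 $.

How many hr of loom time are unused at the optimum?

25

loom time used = 1·22 + 5·19 = 117; slack = 142 − 117 = 25.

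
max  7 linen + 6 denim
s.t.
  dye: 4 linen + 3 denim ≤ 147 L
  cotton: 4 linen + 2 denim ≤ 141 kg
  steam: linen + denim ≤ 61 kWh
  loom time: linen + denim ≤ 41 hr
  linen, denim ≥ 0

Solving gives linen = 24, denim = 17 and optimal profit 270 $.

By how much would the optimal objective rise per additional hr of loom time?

Binding: dye and loom time. Non-binding: cotton (11 unused), steam (20 unused).
By complementary slackness, y = 0 for the non-binding constraints.
From A_Bᵀ y = c: 4·y_dye + 1·y_loom time = 7; 3·y_dye + 1·y_loom time = 6.
Solving: y_dye = 1, y_loom time = 3.
Shadow price of loom time = 3.

3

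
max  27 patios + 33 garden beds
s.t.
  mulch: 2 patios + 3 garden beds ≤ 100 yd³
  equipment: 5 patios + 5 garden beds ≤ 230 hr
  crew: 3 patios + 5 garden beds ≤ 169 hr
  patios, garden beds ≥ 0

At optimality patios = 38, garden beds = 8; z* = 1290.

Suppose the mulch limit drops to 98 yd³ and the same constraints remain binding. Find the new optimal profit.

1278

At the optimum: mulch uses 100 of 100 (binding); equipment uses 230 of 230 (binding); crew uses 154 of 169 (slack = 15).
Since crew is not tight, its dual is 0.
The binding rows give the dual system: 2·y_mulch + 5·y_equipment = 27 and 3·y_mulch + 5·y_equipment = 33.
→ y_mulch = 6 and y_equipment = 3.
Δz = y_mulch·Δb = 6 × (-2) = -12, so new z* = 1290 − 12 = 1278.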